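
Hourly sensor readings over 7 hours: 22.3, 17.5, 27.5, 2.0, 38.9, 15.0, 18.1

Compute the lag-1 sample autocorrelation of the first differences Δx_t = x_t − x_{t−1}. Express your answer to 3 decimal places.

-0.812

First differences Δx: -4.8, 10.0, -25.5, 36.9, -23.9, 3.1
Mean of differences = -0.7000
Numerator Σ(Δx_t−Δx̄)(Δx_{t+1}−Δx̄) = -2202.1900
Denominator Σ(Δx_t−Δx̄)² = 2712.7800
r_1(Δx) = -2202.1900 / 2712.7800 = -0.812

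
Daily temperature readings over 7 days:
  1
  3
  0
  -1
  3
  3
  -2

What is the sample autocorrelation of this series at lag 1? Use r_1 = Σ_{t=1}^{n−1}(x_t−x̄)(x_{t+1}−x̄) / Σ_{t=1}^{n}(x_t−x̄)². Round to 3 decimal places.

Mean x̄ = (1 + 3 + 0 − 1 + 3 + 3 − 2)/7 = 1.0000
Σ(x_t−x̄)(x_{t+1}−x̄) = (0.0000) + (-2.0000) + (2.0000) + (-4.0000) + (4.0000) + (-6.0000) = -6.0000
Denominator Σ(x_t−x̄)² = 26.0000
r_1 = -6.0000 / 26.0000 = -0.231

-0.231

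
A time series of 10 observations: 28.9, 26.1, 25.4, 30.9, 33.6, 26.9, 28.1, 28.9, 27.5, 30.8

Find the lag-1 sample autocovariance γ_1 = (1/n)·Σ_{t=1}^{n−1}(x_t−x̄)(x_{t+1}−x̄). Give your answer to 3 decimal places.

0.098

Mean x̄ = (28.9 + 26.1 + 25.4 + 30.9 + 33.6 + 26.9 + 28.1 + 28.9 + 27.5 + 30.8)/10 = 28.7100
Σ_{t=1}^{9}(x_t−x̄)(x_{t+1}−x̄) = 0.9819
γ_1 = 0.9819 / 10 = 0.098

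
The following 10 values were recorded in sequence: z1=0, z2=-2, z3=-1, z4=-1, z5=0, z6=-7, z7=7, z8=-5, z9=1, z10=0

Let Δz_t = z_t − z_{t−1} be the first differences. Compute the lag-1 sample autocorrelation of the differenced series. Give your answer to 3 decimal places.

First differences Δz: -2, 1, 0, 1, -7, 14, -12, 6, -1
Mean of differences = 0.0000
Numerator Σ(Δz_t−Δz̄)(Δz_{t+1}−Δz̄) = -353.0000
Denominator Σ(Δz_t−Δz̄)² = 432.0000
r_1(Δz) = -353.0000 / 432.0000 = -0.817

-0.817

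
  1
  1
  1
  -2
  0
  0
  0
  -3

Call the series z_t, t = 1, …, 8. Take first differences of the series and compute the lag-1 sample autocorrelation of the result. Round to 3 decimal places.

First differences Δz: 0, 0, -3, 2, 0, 0, -3
Mean of differences = -0.5714
Numerator Σ(Δz_t−Δz̄)(Δz_{t+1}−Δz̄) = -6.8980
Denominator Σ(Δz_t−Δz̄)² = 19.7143
r_1(Δz) = -6.8980 / 19.7143 = -0.350

-0.350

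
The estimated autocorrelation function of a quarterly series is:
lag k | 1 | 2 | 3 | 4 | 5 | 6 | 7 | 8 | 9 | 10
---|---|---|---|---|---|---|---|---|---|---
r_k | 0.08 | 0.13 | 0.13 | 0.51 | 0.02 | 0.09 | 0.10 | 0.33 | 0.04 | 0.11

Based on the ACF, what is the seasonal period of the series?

4

The largest autocorrelation is r_4 = 0.51, with a weaker echo at lag 8 (0.33); the remaining lags stay at or below 0.13.
The dominant spike at lag 4 indicates a seasonal period of 4.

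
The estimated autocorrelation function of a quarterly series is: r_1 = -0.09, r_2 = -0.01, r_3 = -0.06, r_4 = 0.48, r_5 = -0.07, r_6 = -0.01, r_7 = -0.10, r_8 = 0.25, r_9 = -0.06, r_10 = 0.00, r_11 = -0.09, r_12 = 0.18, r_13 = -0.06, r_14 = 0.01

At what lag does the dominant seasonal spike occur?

4

The largest autocorrelation is r_4 = 0.48, with weaker echoes at lags 8 (0.25) and 12 (0.18); the remaining lags stay at or below 0.01.
The dominant spike at lag 4 indicates a seasonal period of 4.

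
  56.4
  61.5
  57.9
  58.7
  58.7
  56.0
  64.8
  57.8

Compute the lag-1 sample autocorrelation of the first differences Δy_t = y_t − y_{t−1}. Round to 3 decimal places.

-0.620

First differences Δy: 5.1, -3.6, 0.8, 0.0, -2.7, 8.8, -7.0
Mean of differences = 0.2000
Numerator Σ(Δy_t−Δȳ)(Δy_{t+1}−Δȳ) = -107.3000
Denominator Σ(Δy_t−Δȳ)² = 173.0600
r_1(Δy) = -107.3000 / 173.0600 = -0.620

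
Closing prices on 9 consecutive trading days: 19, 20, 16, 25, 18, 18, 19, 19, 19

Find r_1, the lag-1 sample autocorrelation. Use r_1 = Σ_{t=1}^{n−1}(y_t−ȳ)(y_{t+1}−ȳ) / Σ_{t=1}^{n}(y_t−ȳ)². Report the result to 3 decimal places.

-0.557

Mean ȳ = (19 + 20 + 16 + 25 + 18 + 18 + 19 + 19 + 19)/9 = 19.2222
Numerator Σ_{t=1}^{8}(y_t−ȳ)(y_{t+1}−ȳ) = -26.4938
Denominator Σ(y_t−ȳ)² = 47.5556
r_1 = -26.4938 / 47.5556 = -0.557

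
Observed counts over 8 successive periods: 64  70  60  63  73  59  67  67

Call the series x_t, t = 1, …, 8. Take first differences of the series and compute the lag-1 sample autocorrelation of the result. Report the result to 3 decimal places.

First differences Δx: 6, -10, 3, 10, -14, 8, 0
Mean of differences = 0.4286
Numerator Σ(Δx_t−Δx̄)(Δx_{t+1}−Δx̄) = -310.8980
Denominator Σ(Δx_t−Δx̄)² = 503.7143
r_1(Δx) = -310.8980 / 503.7143 = -0.617

-0.617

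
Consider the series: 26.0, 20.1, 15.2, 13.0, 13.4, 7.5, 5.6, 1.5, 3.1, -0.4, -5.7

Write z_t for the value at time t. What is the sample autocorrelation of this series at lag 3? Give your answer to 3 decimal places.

0.237

Mean z̄ = (26.0 + 20.1 + 15.2 + 13.0 + 13.4 + 7.5 + 5.6 + 1.5 + 3.1 − 0.4 − 5.7)/11 = 9.0273
Numerator Σ_{t=1}^{8}(z_t−z̄)(z_{t+3}−z̄) = 212.1069
Denominator Σ(z_t−z̄)² = 895.3218
r_3 = 212.1069 / 895.3218 = 0.237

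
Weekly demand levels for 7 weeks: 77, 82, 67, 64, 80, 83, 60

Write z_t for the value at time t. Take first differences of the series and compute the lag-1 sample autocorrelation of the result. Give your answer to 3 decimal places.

First differences Δz: 5, -15, -3, 16, 3, -23
Mean of differences = -2.8333
Numerator Σ(Δz_t−Δz̄)(Δz_{t+1}−Δz̄) = -104.1944
Denominator Σ(Δz_t−Δz̄)² = 1004.8333
r_1(Δz) = -104.1944 / 1004.8333 = -0.104

-0.104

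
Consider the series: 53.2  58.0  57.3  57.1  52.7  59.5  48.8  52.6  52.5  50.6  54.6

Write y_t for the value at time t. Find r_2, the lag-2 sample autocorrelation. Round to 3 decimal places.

Mean ȳ = (53.2 + 58.0 + 57.3 + 57.1 + 52.7 + 59.5 + 48.8 + 52.6 + 52.5 + 50.6 + 54.6)/11 = 54.2636
Numerator Σ_{t=1}^{9}(y_t−ȳ)(y_{t+2}−ȳ) = 32.4419
Denominator Σ(y_t−ȳ)² = 111.4855
r_2 = 32.4419 / 111.4855 = 0.291

0.291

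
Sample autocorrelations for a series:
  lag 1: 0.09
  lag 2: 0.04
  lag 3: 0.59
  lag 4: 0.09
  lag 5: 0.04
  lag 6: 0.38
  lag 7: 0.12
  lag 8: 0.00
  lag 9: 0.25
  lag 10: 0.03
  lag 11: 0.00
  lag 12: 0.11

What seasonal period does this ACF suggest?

The largest autocorrelation is r_3 = 0.59, with weaker echoes at lags 6 (0.38) and 9 (0.25); the remaining lags stay at or below 0.12.
The dominant spike at lag 3 indicates a seasonal period of 3.

3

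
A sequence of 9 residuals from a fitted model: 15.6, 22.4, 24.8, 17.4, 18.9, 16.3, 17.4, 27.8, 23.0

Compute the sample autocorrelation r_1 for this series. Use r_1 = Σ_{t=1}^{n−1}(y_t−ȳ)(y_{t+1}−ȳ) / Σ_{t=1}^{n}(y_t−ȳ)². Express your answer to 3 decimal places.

0.041

Mean ȳ = (15.6 + 22.4 + 24.8 + 17.4 + 18.9 + 16.3 + 17.4 + 27.8 + 23.0)/9 = 20.4000
Numerator Σ_{t=1}^{8}(y_t−ȳ)(y_{t+1}−ȳ) = 5.9900
Denominator Σ(y_t−ȳ)² = 144.9800
r_1 = 5.9900 / 144.9800 = 0.041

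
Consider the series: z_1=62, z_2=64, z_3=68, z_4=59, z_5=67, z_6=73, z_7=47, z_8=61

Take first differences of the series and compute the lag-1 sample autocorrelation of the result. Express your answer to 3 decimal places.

First differences Δz: 2, 4, -9, 8, 6, -26, 14
Mean of differences = -0.1429
Numerator Σ(Δz_t−Δz̄)(Δz_{t+1}−Δz̄) = -574.4490
Denominator Σ(Δz_t−Δz̄)² = 1072.8571
r_1(Δz) = -574.4490 / 1072.8571 = -0.535

-0.535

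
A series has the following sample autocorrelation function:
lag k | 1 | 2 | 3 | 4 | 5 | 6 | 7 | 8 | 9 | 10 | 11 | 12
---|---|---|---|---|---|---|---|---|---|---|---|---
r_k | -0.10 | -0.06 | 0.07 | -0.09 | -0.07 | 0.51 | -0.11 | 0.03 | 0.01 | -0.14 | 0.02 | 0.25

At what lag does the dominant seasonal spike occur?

6

The largest autocorrelation is r_6 = 0.51, with a weaker echo at lag 12 (0.25); the remaining lags stay at or below 0.07.
The dominant spike at lag 6 indicates a seasonal period of 6.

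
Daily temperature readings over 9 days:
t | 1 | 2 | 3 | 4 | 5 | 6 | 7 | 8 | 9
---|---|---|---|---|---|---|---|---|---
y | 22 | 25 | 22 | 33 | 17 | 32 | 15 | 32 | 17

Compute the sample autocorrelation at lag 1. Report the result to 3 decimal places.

-0.857

Mean ȳ = (22 + 25 + 22 + 33 + 17 + 32 + 15 + 32 + 17)/9 = 23.8889
Numerator Σ_{t=1}^{8}(y_t−ȳ)(y_{t+1}−ȳ) = -340.1235
Denominator Σ(y_t−ȳ)² = 396.8889
r_1 = -340.1235 / 396.8889 = -0.857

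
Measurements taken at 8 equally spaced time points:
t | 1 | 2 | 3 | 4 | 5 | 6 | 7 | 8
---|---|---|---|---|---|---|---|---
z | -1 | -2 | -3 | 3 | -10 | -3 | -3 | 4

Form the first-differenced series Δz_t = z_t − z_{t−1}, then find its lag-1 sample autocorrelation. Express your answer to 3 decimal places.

-0.577

First differences Δz: -1, -1, 6, -13, 7, 0, 7
Mean of differences = 0.7143
Numerator Σ(Δz_t−Δz̄)(Δz_{t+1}−Δz̄) = -173.7959
Denominator Σ(Δz_t−Δz̄)² = 301.4286
r_1(Δz) = -173.7959 / 301.4286 = -0.577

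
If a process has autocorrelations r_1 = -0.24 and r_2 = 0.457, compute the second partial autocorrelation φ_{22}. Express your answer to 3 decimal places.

0.424

φ_{22} = (r_2 − r_1²) / (1 − r_1²)
r_1² = (-0.24)² = 0.0576
Numerator = 0.457 − 0.0576 = 0.3994; denominator = 1 − 0.0576 = 0.9424
φ_{22} = 0.3994 / 0.9424 = 0.424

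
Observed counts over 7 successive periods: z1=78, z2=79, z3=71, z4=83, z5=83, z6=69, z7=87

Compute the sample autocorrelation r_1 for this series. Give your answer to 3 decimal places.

Mean z̄ = (78 + 79 + 71 + 83 + 83 + 69 + 87)/7 = 78.5714
Deviations from mean: -0.5714, 0.4286, -7.5714, 4.4286, 4.4286, -9.5714, 8.4286
Σ(z_t−z̄)(z_{t+1}−z̄) = (-0.2449) + (-3.2449) + (-33.5306) + (19.6122) + (-42.3878) + (-80.6735) = -140.4694
Denominator Σ(z_t−z̄)² = 259.7143
r_1 = -140.4694 / 259.7143 = -0.541

-0.541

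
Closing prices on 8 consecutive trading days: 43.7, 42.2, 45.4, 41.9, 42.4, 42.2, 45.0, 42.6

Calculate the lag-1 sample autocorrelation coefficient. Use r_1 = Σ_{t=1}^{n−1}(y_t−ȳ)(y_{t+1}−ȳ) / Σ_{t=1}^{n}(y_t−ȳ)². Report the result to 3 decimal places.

Mean ȳ = (43.7 + 42.2 + 45.4 + 41.9 + 42.4 + 42.2 + 45.0 + 42.6)/8 = 43.1750
Deviations from mean: 0.5250, -0.9750, 2.2250, -1.2750, -0.7750, -0.9750, 1.8250, -0.5750
Numerator Σ_{t=1}^{7}(y_t−ȳ)(y_{t+1}−ȳ) = -6.6031
Denominator Σ(y_t−ȳ)² = 13.0150
r_1 = -6.6031 / 13.0150 = -0.507

-0.507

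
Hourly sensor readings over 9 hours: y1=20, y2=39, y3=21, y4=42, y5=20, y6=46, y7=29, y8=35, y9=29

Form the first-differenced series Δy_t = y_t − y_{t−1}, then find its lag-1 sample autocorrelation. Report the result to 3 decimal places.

-0.884

First differences Δy: 19, -18, 21, -22, 26, -17, 6, -6
Mean of differences = 1.1250
Numerator Σ(Δy_t−Δȳ)(Δy_{t+1}−Δȳ) = -2330.7656
Denominator Σ(Δy_t−Δȳ)² = 2636.8750
r_1(Δy) = -2330.7656 / 2636.8750 = -0.884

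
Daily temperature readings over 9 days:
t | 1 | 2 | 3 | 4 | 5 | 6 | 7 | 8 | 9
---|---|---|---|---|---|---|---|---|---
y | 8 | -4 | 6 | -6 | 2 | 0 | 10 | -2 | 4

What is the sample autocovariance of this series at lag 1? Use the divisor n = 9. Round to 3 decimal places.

Mean ȳ = (8 − 4 + 6 − 6 + 2 + 0 + 10 − 2 + 4)/9 = 2.0000
Σ_{t=1}^{8}(y_t−ȳ)(y_{t+1}−ȳ) = -148.0000
γ_1 = -148.0000 / 9 = -16.444

-16.444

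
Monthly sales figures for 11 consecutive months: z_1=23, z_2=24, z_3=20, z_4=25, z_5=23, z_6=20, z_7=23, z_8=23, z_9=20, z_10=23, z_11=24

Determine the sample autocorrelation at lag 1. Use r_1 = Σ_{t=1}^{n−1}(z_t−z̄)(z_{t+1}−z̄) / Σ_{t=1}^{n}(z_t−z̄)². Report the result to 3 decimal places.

Mean z̄ = (23 + 24 + 20 + 25 + 23 + 20 + 23 + 23 + 20 + 23 + 24)/11 = 22.5455
Numerator Σ_{t=1}^{10}(z_t−z̄)(z_{t+1}−z̄) = -11.9339
Denominator Σ(z_t−z̄)² = 30.7273
r_1 = -11.9339 / 30.7273 = -0.388

-0.388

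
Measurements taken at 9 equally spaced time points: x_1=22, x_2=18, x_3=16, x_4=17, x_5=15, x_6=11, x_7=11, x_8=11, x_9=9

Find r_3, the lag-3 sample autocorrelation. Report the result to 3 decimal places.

Mean x̄ = (22 + 18 + 16 + 17 + 15 + 11 + 11 + 11 + 9)/9 = 14.4444
Σ(x_t−x̄)(x_{t+3}−x̄) = (19.3086) + (1.9753) + (-5.3580) + (-8.8025) + (-1.9136) + (18.7531) = 23.9630
Denominator Σ(x_t−x̄)² = 144.2222
r_3 = 23.9630 / 144.2222 = 0.166

0.166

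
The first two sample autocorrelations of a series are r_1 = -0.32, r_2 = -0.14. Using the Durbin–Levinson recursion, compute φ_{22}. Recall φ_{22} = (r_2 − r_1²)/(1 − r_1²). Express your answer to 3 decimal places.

φ_{22} = (r_2 − r_1²) / (1 − r_1²)
r_1² = (-0.32)² = 0.1024
Numerator = -0.14 − 0.1024 = -0.2424; denominator = 1 − 0.1024 = 0.8976
φ_{22} = -0.2424 / 0.8976 = -0.270

-0.270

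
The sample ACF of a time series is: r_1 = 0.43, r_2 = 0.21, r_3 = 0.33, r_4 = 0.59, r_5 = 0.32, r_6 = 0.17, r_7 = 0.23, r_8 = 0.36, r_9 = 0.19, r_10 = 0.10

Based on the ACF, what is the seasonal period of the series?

4

The largest autocorrelation is r_4 = 0.59; the remaining lags stay at or below 0.43. The elevated value at lag 1 (0.43), dropping to 0.21 at lag 2, reflects decaying short-term dependence rather than seasonality.
The dominant spike at lag 4 indicates a seasonal period of 4.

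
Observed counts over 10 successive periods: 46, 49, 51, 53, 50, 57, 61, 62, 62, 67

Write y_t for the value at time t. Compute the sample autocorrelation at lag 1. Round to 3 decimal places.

0.613

Mean ȳ = (46 + 49 + 51 + 53 + 50 + 57 + 61 + 62 + 62 + 67)/10 = 55.8000
Numerator Σ_{t=1}^{9}(y_t−ȳ)(y_{t+1}−ȳ) = 268.3600
Denominator Σ(y_t−ȳ)² = 437.6000
r_1 = 268.3600 / 437.6000 = 0.613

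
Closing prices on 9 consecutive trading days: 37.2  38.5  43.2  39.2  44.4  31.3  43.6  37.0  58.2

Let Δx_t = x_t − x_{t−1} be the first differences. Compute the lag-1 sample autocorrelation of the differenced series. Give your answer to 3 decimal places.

First differences Δx: 1.3, 4.7, -4.0, 5.2, -13.1, 12.3, -6.6, 21.2
Mean of differences = 2.6250
Numerator Σ(Δx_t−Δx̄)(Δx_{t+1}−Δx̄) = -486.7931
Denominator Σ(Δx_t−Δx̄)² = 827.5950
r_1(Δx) = -486.7931 / 827.5950 = -0.588

-0.588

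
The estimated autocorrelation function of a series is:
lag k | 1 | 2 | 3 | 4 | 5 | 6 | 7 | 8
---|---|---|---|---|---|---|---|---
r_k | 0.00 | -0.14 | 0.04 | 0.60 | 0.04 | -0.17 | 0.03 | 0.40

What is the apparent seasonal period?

The largest autocorrelation is r_4 = 0.60, with a weaker echo at lag 8 (0.40); the remaining lags stay at or below 0.04.
The dominant spike at lag 4 indicates a seasonal period of 4.

4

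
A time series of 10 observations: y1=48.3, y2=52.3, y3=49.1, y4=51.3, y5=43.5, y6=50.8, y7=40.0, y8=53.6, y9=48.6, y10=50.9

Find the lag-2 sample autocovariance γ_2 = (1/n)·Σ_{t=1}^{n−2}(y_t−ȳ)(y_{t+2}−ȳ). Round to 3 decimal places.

Mean ȳ = (48.3 + 52.3 + 49.1 + 51.3 + 43.5 + 50.8 + 40.0 + 53.6 + 48.6 + 50.9)/10 = 48.8400
Σ_{t=1}^{8}(y_t−ȳ)(y_{t+2}−ȳ) = 80.2668
γ_2 = 80.2668 / 10 = 8.027

8.027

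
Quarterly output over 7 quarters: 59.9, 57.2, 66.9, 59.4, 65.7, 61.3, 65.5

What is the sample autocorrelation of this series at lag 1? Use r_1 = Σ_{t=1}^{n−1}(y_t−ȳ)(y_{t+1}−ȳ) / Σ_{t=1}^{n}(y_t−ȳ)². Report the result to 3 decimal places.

Mean ȳ = (59.9 + 57.2 + 66.9 + 59.4 + 65.7 + 61.3 + 65.5)/7 = 62.2714
Deviations from mean: -2.3714, -5.0714, 4.6286, -2.8714, 3.4286, -0.9714, 3.2286
Σ(y_t−ȳ)(y_{t+1}−ȳ) = (12.0265) + (-23.4735) + (-13.2906) + (-9.8449) + (-3.3306) + (-3.1363) = -41.0494
Denominator Σ(y_t−ȳ)² = 84.1343
r_1 = -41.0494 / 84.1343 = -0.488

-0.488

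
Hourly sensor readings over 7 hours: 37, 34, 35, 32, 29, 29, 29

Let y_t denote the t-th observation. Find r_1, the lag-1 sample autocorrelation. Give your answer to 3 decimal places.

Mean ȳ = (37 + 34 + 35 + 32 + 29 + 29 + 29)/7 = 32.1429
Deviations from mean: 4.8571, 1.8571, 2.8571, -0.1429, -3.1429, -3.1429, -3.1429
Numerator Σ_{t=1}^{6}(y_t−ȳ)(y_{t+1}−ȳ) = 34.1224
Denominator Σ(y_t−ȳ)² = 64.8571
r_1 = 34.1224 / 64.8571 = 0.526

0.526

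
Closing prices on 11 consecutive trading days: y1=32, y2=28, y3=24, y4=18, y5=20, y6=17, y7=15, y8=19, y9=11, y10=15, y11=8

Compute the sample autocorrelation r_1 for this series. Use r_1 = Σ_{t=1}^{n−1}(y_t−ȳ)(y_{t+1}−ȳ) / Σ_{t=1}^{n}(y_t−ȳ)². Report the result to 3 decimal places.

0.477

Mean ȳ = (32 + 28 + 24 + 18 + 20 + 17 + 15 + 19 + 11 + 15 + 8)/11 = 18.8182
Numerator Σ_{t=1}^{10}(y_t−ȳ)(y_{t+1}−ȳ) = 237.2397
Denominator Σ(y_t−ȳ)² = 497.6364
r_1 = 237.2397 / 497.6364 = 0.477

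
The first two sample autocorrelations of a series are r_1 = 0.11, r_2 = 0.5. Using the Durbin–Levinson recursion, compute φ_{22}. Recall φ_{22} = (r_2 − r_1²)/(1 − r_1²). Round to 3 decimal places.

φ_{22} = (r_2 − r_1²) / (1 − r_1²)
r_1² = (0.11)² = 0.0121
Numerator = 0.5 − 0.0121 = 0.4879; denominator = 1 − 0.0121 = 0.9879
φ_{22} = 0.4879 / 0.9879 = 0.494

0.494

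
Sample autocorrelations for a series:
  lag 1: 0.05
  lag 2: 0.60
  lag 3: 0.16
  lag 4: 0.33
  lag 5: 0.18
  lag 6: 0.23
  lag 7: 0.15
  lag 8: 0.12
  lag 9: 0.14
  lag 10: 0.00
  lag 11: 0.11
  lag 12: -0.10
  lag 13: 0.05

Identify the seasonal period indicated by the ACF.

2

The largest autocorrelation is r_2 = 0.60, with weaker echoes at lags 4 (0.33) and 6 (0.23); the remaining lags stay at or below 0.18.
The dominant spike at lag 2 indicates a seasonal period of 2.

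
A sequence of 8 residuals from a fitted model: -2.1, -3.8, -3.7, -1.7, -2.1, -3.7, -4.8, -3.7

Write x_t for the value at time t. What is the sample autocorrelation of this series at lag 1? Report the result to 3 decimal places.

Mean x̄ = (-2.1 − 3.8 − 3.7 − 1.7 − 2.1 − 3.7 − 4.8 − 3.7)/8 = -3.2000
Numerator Σ_{t=1}^{7}(x_t−x̄)(x_{t+1}−x̄) = 1.5900
Denominator Σ(x_t−x̄)² = 8.3400
r_1 = 1.5900 / 8.3400 = 0.191

0.191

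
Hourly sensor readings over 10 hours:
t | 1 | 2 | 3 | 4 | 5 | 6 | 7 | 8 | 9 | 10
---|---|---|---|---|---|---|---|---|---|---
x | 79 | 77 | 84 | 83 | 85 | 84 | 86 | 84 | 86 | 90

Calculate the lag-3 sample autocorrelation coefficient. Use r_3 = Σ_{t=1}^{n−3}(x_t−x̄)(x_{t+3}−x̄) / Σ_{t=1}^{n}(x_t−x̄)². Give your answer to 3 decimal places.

0.069

Mean x̄ = (79 + 77 + 84 + 83 + 85 + 84 + 86 + 84 + 86 + 90)/10 = 83.8000
Numerator Σ_{t=1}^{7}(x_t−x̄)(x_{t+3}−x̄) = 8.2800
Denominator Σ(x_t−x̄)² = 119.6000
r_3 = 8.2800 / 119.6000 = 0.069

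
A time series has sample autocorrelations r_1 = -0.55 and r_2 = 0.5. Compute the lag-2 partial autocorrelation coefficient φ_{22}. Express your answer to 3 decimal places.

φ_{22} = (r_2 − r_1²) / (1 − r_1²)
r_1² = (-0.55)² = 0.3025
Numerator = 0.5 − 0.3025 = 0.1975; denominator = 1 − 0.3025 = 0.6975
φ_{22} = 0.1975 / 0.6975 = 0.283

0.283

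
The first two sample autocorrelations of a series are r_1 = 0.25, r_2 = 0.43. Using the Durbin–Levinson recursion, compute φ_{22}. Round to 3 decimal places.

0.392

φ_{22} = (r_2 − r_1²) / (1 − r_1²)
r_1² = (0.25)² = 0.0625
Numerator = 0.43 − 0.0625 = 0.3675; denominator = 1 − 0.0625 = 0.9375
φ_{22} = 0.3675 / 0.9375 = 0.392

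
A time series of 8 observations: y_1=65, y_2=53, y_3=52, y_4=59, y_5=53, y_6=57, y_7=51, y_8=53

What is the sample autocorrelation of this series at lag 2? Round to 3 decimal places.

Mean ȳ = (65 + 53 + 52 + 59 + 53 + 57 + 51 + 53)/8 = 55.3750
Σ(y_t−ȳ)(y_{t+2}−ȳ) = (-32.4844) + (-8.6094) + (8.0156) + (5.8906) + (10.3906) + (-3.8594) = -20.6563
Denominator Σ(y_t−ȳ)² = 155.8750
r_2 = -20.6563 / 155.8750 = -0.133

-0.133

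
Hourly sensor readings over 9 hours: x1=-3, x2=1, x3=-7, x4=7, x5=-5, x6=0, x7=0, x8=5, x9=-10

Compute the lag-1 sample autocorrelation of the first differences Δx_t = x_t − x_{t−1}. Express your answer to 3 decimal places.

-0.645

First differences Δx: 4, -8, 14, -12, 5, 0, 5, -15
Mean of differences = -0.8750
Numerator Σ(Δx_t−Δx̄)(Δx_{t+1}−Δx̄) = -444.2656
Denominator Σ(Δx_t−Δx̄)² = 688.8750
r_1(Δx) = -444.2656 / 688.8750 = -0.645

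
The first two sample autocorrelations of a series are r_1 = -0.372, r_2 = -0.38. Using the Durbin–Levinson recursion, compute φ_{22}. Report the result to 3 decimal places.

-0.602

φ_{22} = (r_2 − r_1²) / (1 − r_1²)
r_1² = (-0.372)² = 0.138384
Numerator = -0.38 − 0.1384 = -0.5184; denominator = 1 − 0.1384 = 0.8616
φ_{22} = -0.5184 / 0.8616 = -0.602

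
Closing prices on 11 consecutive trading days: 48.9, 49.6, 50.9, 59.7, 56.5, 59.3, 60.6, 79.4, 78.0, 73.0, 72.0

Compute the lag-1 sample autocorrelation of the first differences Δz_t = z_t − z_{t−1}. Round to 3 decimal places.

-0.165

First differences Δz: 0.7, 1.3, 8.8, -3.2, 2.8, 1.3, 18.8, -1.4, -5.0, -1.0
Mean of differences = 2.3100
Numerator Σ(Δz_t−Δz̄)(Δz_{t+1}−Δz̄) = -70.4001
Denominator Σ(Δz_t−Δz̄)² = 427.4290
r_1(Δz) = -70.4001 / 427.4290 = -0.165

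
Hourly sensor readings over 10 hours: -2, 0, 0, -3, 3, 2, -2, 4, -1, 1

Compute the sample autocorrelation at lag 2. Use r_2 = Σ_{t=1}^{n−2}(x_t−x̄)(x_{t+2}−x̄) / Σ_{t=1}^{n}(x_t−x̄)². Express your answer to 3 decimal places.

Mean x̄ = (-2 + 0 + 0 − 3 + 3 + 2 − 2 + 4 − 1 + 1)/10 = 0.2000
Numerator Σ_{t=1}^{8}(x_t−x̄)(x_{t+2}−x̄) = 1.1200
Denominator Σ(x_t−x̄)² = 47.6000
r_2 = 1.1200 / 47.6000 = 0.024

0.024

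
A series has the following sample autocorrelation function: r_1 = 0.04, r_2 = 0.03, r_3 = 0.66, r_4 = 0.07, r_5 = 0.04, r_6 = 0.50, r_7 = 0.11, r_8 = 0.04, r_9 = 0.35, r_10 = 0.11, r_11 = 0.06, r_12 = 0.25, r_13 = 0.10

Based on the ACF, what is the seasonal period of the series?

3

The largest autocorrelation is r_3 = 0.66, with weaker echoes at lags 6 (0.50), 9 (0.35) and 12 (0.25); the remaining lags stay at or below 0.11.
The dominant spike at lag 3 indicates a seasonal period of 3.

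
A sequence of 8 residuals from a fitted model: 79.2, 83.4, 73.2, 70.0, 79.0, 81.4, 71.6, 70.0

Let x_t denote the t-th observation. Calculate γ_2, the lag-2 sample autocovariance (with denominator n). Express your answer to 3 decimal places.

Mean x̄ = (79.2 + 83.4 + 73.2 + 70.0 + 79.0 + 81.4 + 71.6 + 70.0)/8 = 75.9750
Σ_{t=1}^{6}(x_t−x̄)(x_{t+2}−x̄) = -139.7713
γ_2 = -139.7713 / 8 = -17.471

-17.471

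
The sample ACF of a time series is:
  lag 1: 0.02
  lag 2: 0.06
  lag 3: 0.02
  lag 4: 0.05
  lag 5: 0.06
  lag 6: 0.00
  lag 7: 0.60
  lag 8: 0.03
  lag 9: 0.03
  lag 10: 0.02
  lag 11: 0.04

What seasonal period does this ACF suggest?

The largest autocorrelation is r_7 = 0.60; the remaining lags stay at or below 0.06.
The dominant spike at lag 7 indicates a seasonal period of 7.

7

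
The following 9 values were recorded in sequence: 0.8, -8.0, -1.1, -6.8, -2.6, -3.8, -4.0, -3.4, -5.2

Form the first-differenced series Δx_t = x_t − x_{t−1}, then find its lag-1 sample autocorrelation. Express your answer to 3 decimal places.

First differences Δx: -8.8, 6.9, -5.7, 4.2, -1.2, -0.2, 0.6, -1.8
Mean of differences = -0.7500
Numerator Σ(Δx_t−Δx̄)(Δx_{t+1}−Δx̄) = -127.1025
Denominator Σ(Δx_t−Δx̄)² = 175.7600
r_1(Δx) = -127.1025 / 175.7600 = -0.723

-0.723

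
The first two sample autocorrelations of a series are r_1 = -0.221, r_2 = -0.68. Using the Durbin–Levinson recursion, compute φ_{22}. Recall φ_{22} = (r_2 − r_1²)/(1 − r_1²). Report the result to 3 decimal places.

-0.766

φ_{22} = (r_2 − r_1²) / (1 − r_1²)
r_1² = (-0.221)² = 0.048841
Numerator = -0.68 − 0.0488 = -0.7288; denominator = 1 − 0.0488 = 0.9512
φ_{22} = -0.7288 / 0.9512 = -0.766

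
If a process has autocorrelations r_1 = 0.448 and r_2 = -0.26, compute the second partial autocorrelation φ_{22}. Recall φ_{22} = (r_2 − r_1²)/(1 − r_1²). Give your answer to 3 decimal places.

-0.576

φ_{22} = (r_2 − r_1²) / (1 − r_1²)
r_1² = (0.448)² = 0.200704
Numerator = -0.26 − 0.2007 = -0.4607; denominator = 1 − 0.2007 = 0.7993
φ_{22} = -0.4607 / 0.7993 = -0.576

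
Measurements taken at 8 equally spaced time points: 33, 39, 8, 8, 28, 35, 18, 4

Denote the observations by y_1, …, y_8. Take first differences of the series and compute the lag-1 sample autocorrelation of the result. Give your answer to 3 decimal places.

-0.017

First differences Δy: 6, -31, 0, 20, 7, -17, -14
Mean of differences = -4.1429
Numerator Σ(Δy_t−Δȳ)(Δy_{t+1}−Δȳ) = -31.1633
Denominator Σ(Δy_t−Δȳ)² = 1810.8571
r_1(Δy) = -31.1633 / 1810.8571 = -0.017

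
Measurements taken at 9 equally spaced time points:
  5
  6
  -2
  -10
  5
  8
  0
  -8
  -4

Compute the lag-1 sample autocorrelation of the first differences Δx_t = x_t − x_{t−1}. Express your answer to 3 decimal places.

-0.056

First differences Δx: 1, -8, -8, 15, 3, -8, -8, 4
Mean of differences = -1.1250
Numerator Σ(Δx_t−Δx̄)(Δx_{t+1}−Δx̄) = -28.0156
Denominator Σ(Δx_t−Δx̄)² = 496.8750
r_1(Δx) = -28.0156 / 496.8750 = -0.056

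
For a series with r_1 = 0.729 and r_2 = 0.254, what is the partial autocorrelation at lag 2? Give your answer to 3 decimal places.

φ_{22} = (r_2 − r_1²) / (1 − r_1²)
r_1² = (0.729)² = 0.531441
Numerator = 0.254 − 0.5314 = -0.2774; denominator = 1 − 0.5314 = 0.4686
φ_{22} = -0.2774 / 0.4686 = -0.592

-0.592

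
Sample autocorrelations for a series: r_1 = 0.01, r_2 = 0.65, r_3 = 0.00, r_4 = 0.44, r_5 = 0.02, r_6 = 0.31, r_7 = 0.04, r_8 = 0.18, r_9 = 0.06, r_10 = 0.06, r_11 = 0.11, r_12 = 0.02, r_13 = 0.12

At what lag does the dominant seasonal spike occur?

2

The largest autocorrelation is r_2 = 0.65, with weaker echoes at lags 4 (0.44), 6 (0.31) and 8 (0.18); the remaining lags stay at or below 0.12.
The dominant spike at lag 2 indicates a seasonal period of 2.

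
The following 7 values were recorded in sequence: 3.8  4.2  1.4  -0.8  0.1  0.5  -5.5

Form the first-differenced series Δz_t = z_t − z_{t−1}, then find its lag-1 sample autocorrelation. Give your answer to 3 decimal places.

-0.201

First differences Δz: 0.4, -2.8, -2.2, 0.9, 0.4, -6.0
Mean of differences = -1.5500
Numerator Σ(Δz_t−Δz̄)(Δz_{t+1}−Δz̄) = -7.1175
Denominator Σ(Δz_t−Δz̄)² = 35.3950
r_1(Δz) = -7.1175 / 35.3950 = -0.201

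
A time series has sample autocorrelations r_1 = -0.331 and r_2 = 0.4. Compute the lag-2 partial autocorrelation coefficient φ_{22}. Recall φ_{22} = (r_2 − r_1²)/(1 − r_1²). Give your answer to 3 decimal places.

φ_{22} = (r_2 − r_1²) / (1 − r_1²)
r_1² = (-0.331)² = 0.109561
Numerator = 0.4 − 0.1096 = 0.2904; denominator = 1 − 0.1096 = 0.8904
φ_{22} = 0.2904 / 0.8904 = 0.326

0.326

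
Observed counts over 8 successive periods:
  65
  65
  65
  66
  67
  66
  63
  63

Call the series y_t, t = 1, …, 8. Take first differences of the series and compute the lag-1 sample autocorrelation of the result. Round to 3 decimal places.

First differences Δy: 0, 0, 1, 1, -1, -3, 0
Mean of differences = -0.2857
Numerator Σ(Δy_t−Δȳ)(Δy_{t+1}−Δȳ) = 2.3469
Denominator Σ(Δy_t−Δȳ)² = 11.4286
r_1(Δy) = 2.3469 / 11.4286 = 0.205

0.205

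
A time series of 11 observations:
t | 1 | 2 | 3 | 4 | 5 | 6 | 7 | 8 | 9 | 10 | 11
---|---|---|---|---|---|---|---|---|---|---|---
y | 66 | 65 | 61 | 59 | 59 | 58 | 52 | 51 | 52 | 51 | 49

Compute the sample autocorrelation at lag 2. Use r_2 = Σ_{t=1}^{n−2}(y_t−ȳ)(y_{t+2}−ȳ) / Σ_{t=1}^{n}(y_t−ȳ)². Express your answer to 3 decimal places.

0.407

Mean ȳ = (66 + 65 + 61 + 59 + 59 + 58 + 52 + 51 + 52 + 51 + 49)/11 = 56.6364
Numerator Σ_{t=1}^{9}(y_t−ȳ)(y_{t+2}−ȳ) = 144.1901
Denominator Σ(y_t−ȳ)² = 354.5455
r_2 = 144.1901 / 354.5455 = 0.407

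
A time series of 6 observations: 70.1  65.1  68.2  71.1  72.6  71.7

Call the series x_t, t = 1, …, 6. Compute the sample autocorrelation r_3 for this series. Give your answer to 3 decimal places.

-0.417

Mean x̄ = (70.1 + 65.1 + 68.2 + 71.1 + 72.6 + 71.7)/6 = 69.8000
Deviations from mean: 0.3000, -4.7000, -1.6000, 1.3000, 2.8000, 1.9000
Σ(x_t−x̄)(x_{t+3}−x̄) = (0.3900) + (-13.1600) + (-3.0400) = -15.8100
Denominator Σ(x_t−x̄)² = 37.8800
r_3 = -15.8100 / 37.8800 = -0.417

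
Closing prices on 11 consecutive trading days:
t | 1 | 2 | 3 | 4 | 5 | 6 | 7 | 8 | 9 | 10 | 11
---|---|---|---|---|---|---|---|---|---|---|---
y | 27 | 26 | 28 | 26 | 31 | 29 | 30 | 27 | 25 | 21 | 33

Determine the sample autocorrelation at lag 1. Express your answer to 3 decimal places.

Mean ȳ = (27 + 26 + 28 + 26 + 31 + 29 + 30 + 27 + 25 + 21 + 33)/11 = 27.5455
Numerator Σ_{t=1}^{10}(y_t−ȳ)(y_{t+1}−ȳ) = -16.2975
Denominator Σ(y_t−ȳ)² = 104.7273
r_1 = -16.2975 / 104.7273 = -0.156

-0.156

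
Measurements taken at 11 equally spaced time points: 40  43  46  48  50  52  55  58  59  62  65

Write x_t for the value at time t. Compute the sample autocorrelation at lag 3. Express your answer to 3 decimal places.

Mean x̄ = (40 + 43 + 46 + 48 + 50 + 52 + 55 + 58 + 59 + 62 + 65)/11 = 52.5455
Numerator Σ_{t=1}^{8}(x_t−x̄)(x_{t+3}−x̄) = 147.4711
Denominator Σ(x_t−x̄)² = 640.7273
r_3 = 147.4711 / 640.7273 = 0.230

0.230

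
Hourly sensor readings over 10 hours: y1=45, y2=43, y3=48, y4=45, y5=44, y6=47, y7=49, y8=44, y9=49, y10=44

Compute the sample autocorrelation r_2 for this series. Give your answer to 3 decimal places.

0.025

Mean ȳ = (45 + 43 + 48 + 45 + 44 + 47 + 49 + 44 + 49 + 44)/10 = 45.8000
Numerator Σ_{t=1}^{8}(y_t−ȳ)(y_{t+2}−ȳ) = 1.1200
Denominator Σ(y_t−ȳ)² = 45.6000
r_2 = 1.1200 / 45.6000 = 0.025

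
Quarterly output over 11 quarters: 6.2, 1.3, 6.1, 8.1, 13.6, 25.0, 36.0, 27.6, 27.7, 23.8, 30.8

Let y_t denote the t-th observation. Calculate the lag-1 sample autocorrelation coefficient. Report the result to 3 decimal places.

0.730

Mean ȳ = (6.2 + 1.3 + 6.1 + 8.1 + 13.6 + 25.0 + 36.0 + 27.6 + 27.7 + 23.8 + 30.8)/11 = 18.7455
Numerator Σ_{t=1}^{10}(y_t−ȳ)(y_{t+1}−ȳ) = 1042.8570
Denominator Σ(y_t−ȳ)² = 1427.7273
r_1 = 1042.8570 / 1427.7273 = 0.730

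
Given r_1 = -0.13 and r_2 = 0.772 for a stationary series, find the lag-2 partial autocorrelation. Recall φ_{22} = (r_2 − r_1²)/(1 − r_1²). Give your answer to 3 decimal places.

φ_{22} = (r_2 − r_1²) / (1 − r_1²)
r_1² = (-0.13)² = 0.0169
Numerator = 0.772 − 0.0169 = 0.7551; denominator = 1 − 0.0169 = 0.9831
φ_{22} = 0.7551 / 0.9831 = 0.768

0.768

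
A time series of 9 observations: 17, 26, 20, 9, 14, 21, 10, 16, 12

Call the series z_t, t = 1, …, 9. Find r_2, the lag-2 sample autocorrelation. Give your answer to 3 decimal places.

Mean z̄ = (17 + 26 + 20 + 9 + 14 + 21 + 10 + 16 + 12)/9 = 16.1111
Σ(z_t−z̄)(z_{t+2}−z̄) = (3.4568) + (-70.3210) + (-8.2099) + (-34.7654) + (12.9012) + (-0.5432) + (25.1235) = -72.3580
Denominator Σ(z_t−z̄)² = 246.8889
r_2 = -72.3580 / 246.8889 = -0.293

-0.293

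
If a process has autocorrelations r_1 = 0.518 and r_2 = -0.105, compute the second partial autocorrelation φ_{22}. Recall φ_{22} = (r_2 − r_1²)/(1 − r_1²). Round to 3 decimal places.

-0.510

φ_{22} = (r_2 − r_1²) / (1 − r_1²)
r_1² = (0.518)² = 0.268324
Numerator = -0.105 − 0.2683 = -0.3733; denominator = 1 − 0.2683 = 0.7317
φ_{22} = -0.3733 / 0.7317 = -0.510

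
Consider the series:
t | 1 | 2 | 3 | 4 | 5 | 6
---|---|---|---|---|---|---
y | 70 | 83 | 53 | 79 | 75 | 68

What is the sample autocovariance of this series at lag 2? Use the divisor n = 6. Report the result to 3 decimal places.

3.519

Mean ȳ = (70 + 83 + 53 + 79 + 75 + 68)/6 = 71.3333
Σ_{t=1}^{4}(y_t−ȳ)(y_{t+2}−ȳ) = 21.1111
γ_2 = 21.1111 / 6 = 3.519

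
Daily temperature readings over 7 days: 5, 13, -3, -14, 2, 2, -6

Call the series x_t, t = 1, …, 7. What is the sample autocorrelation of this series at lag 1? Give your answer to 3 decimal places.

0.072

Mean x̄ = (5 + 13 − 3 − 14 + 2 + 2 − 6)/7 = -0.1429
Numerator Σ_{t=1}^{6}(x_t−x̄)(x_{t+1}−x̄) = 31.9796
Denominator Σ(x_t−x̄)² = 442.8571
r_1 = 31.9796 / 442.8571 = 0.072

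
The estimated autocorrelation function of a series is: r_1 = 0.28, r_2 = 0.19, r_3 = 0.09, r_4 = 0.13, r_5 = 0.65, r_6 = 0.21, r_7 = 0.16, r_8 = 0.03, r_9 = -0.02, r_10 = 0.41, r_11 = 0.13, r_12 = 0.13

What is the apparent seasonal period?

5

The largest autocorrelation is r_5 = 0.65, with a weaker echo at lag 10 (0.41); the remaining lags stay at or below 0.28. The elevated value at lag 1 (0.28), dropping to 0.19 at lag 2, reflects decaying short-term dependence rather than seasonality.
The dominant spike at lag 5 indicates a seasonal period of 5.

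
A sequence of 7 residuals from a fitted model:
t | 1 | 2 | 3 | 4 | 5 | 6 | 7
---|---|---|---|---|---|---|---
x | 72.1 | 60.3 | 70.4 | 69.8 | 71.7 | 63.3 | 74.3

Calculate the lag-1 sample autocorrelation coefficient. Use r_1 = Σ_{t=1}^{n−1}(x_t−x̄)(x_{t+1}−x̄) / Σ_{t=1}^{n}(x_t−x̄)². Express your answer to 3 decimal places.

-0.533

Mean x̄ = (72.1 + 60.3 + 70.4 + 69.8 + 71.7 + 63.3 + 74.3)/7 = 68.8429
Σ(x_t−x̄)(x_{t+1}−x̄) = (-27.8253) + (-13.3024) + (1.4904) + (2.7347) + (-15.8367) + (-30.2482) = -82.9876
Denominator Σ(x_t−x̄)² = 155.5971
r_1 = -82.9876 / 155.5971 = -0.533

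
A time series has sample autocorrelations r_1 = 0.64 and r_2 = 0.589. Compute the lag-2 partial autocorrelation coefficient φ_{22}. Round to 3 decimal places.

φ_{22} = (r_2 − r_1²) / (1 − r_1²)
r_1² = (0.64)² = 0.4096
Numerator = 0.589 − 0.4096 = 0.1794; denominator = 1 − 0.4096 = 0.5904
φ_{22} = 0.1794 / 0.5904 = 0.304

0.304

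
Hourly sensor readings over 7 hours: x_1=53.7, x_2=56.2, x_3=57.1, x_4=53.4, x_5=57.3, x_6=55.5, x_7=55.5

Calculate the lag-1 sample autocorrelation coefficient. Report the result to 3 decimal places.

Mean x̄ = (53.7 + 56.2 + 57.1 + 53.4 + 57.3 + 55.5 + 55.5)/7 = 55.5286
Σ(x_t−x̄)(x_{t+1}−x̄) = (-1.2278) + (1.0551) + (-3.3449) + (-3.7706) + (-0.0506) + (0.0008) = -7.3380
Denominator Σ(x_t−x̄)² = 13.9343
r_1 = -7.3380 / 13.9343 = -0.527

-0.527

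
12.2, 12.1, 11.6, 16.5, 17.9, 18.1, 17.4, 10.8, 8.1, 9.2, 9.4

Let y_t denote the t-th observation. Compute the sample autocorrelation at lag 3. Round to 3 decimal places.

-0.311

Mean ȳ = (12.2 + 12.1 + 11.6 + 16.5 + 17.9 + 18.1 + 17.4 + 10.8 + 8.1 + 9.2 + 9.4)/11 = 13.0273
Numerator Σ_{t=1}^{8}(y_t−ȳ)(y_{t+3}−ȳ) = -43.9504
Denominator Σ(y_t−ȳ)² = 141.2818
r_3 = -43.9504 / 141.2818 = -0.311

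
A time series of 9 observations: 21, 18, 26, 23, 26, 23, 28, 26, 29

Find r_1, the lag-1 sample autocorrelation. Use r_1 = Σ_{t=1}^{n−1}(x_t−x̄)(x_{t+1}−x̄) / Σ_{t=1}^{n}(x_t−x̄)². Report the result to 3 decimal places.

0.131

Mean x̄ = (21 + 18 + 26 + 23 + 26 + 23 + 28 + 26 + 29)/9 = 24.4444
Numerator Σ_{t=1}^{8}(x_t−x̄)(x_{t+1}−x̄) = 12.9136
Denominator Σ(x_t−x̄)² = 98.2222
r_1 = 12.9136 / 98.2222 = 0.131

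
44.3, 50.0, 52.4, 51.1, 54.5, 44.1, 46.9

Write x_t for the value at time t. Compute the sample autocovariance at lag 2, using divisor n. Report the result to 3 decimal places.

Mean x̄ = (44.3 + 50.0 + 52.4 + 51.1 + 54.5 + 44.1 + 46.9)/7 = 49.0429
Deviations: -4.7429, 0.9571, 3.3571, 2.0571, 5.4571, -4.9429, -2.1429
Σ_{t=1}^{5}(x_t−x̄)(x_{t+2}−x̄) = -17.4951
γ_2 = -17.4951 / 7 = -2.499

-2.499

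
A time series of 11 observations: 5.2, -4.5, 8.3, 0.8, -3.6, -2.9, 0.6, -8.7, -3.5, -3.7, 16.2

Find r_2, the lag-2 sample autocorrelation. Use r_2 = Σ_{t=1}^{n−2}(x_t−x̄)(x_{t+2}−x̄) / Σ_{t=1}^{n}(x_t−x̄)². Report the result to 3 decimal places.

0.014

Mean x̄ = (5.2 − 4.5 + 8.3 + 0.8 − 3.6 − 2.9 + 0.6 − 8.7 − 3.5 − 3.7 + 16.2)/11 = 0.3818
Numerator Σ_{t=1}^{9}(x_t−x̄)(x_{t+2}−x̄) = 6.9648
Denominator Σ(x_t−x̄)² = 501.0164
r_2 = 6.9648 / 501.0164 = 0.014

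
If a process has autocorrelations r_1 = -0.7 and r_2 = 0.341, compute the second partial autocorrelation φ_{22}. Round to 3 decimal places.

-0.292

φ_{22} = (r_2 − r_1²) / (1 − r_1²)
r_1² = (-0.7)² = 0.49
Numerator = 0.341 − 0.4900 = -0.1490; denominator = 1 − 0.4900 = 0.5100
φ_{22} = -0.1490 / 0.5100 = -0.292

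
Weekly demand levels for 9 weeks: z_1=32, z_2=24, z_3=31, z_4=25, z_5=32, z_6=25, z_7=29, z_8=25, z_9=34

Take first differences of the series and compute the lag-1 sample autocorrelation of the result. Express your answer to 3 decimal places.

First differences Δz: -8, 7, -6, 7, -7, 4, -4, 9
Mean of differences = 0.2500
Numerator Σ(Δz_t−Δz̄)(Δz_{t+1}−Δz̄) = -269.3125
Denominator Σ(Δz_t−Δz̄)² = 359.5000
r_1(Δz) = -269.3125 / 359.5000 = -0.749

-0.749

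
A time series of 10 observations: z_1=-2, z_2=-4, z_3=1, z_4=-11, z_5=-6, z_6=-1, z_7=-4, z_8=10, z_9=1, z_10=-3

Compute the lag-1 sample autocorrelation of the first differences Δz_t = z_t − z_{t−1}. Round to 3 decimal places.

First differences Δz: -2, 5, -12, 5, 5, -3, 14, -9, -4
Mean of differences = -0.1111
Numerator Σ(Δz_t−Δz̄)(Δz_{t+1}−Δz̄) = -251.4568
Denominator Σ(Δz_t−Δz̄)² = 524.8889
r_1(Δz) = -251.4568 / 524.8889 = -0.479

-0.479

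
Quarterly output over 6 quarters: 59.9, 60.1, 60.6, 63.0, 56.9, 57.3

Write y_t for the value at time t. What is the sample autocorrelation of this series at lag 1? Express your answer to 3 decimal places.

Mean ȳ = (59.9 + 60.1 + 60.6 + 63.0 + 56.9 + 57.3)/6 = 59.6333
Deviations from mean: 0.2667, 0.4667, 0.9667, 3.3667, -2.7333, -2.3333
Numerator Σ_{t=1}^{5}(y_t−ȳ)(y_{t+1}−ȳ) = 1.0056
Denominator Σ(y_t−ȳ)² = 25.4733
r_1 = 1.0056 / 25.4733 = 0.039

0.039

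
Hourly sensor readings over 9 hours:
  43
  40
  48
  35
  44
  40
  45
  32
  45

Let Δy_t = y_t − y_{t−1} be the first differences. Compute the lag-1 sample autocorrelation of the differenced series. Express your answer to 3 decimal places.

First differences Δy: -3, 8, -13, 9, -4, 5, -13, 13
Mean of differences = 0.2500
Numerator Σ(Δy_t−Δȳ)(Δy_{t+1}−Δȳ) = -533.0625
Denominator Σ(Δy_t−Δȳ)² = 701.5000
r_1(Δy) = -533.0625 / 701.5000 = -0.760

-0.760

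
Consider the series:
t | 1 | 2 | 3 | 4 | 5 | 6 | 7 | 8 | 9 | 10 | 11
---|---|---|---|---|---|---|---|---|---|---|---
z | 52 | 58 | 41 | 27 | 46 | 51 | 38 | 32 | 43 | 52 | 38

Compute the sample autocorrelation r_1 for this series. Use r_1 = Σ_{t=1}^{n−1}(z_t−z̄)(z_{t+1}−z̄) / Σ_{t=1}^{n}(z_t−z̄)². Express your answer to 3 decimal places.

Mean z̄ = (52 + 58 + 41 + 27 + 46 + 51 + 38 + 32 + 43 + 52 + 38)/11 = 43.4545
Numerator Σ_{t=1}^{10}(z_t−z̄)(z_{t+1}−z̄) = 82.3388
Denominator Σ(z_t−z̄)² = 888.7273
r_1 = 82.3388 / 888.7273 = 0.093

0.093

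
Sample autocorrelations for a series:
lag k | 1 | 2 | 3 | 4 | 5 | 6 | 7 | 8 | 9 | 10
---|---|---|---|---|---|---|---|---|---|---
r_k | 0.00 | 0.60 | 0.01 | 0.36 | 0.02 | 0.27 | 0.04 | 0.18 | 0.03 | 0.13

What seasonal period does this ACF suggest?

2

The largest autocorrelation is r_2 = 0.60, with weaker echoes at lags 4 (0.36), 6 (0.27) and 8 (0.18); the remaining lags stay at or below 0.13.
The dominant spike at lag 2 indicates a seasonal period of 2.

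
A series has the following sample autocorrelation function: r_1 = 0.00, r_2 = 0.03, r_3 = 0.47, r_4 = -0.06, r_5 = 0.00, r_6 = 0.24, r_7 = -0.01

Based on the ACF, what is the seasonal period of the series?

3

The largest autocorrelation is r_3 = 0.47, with a weaker echo at lag 6 (0.24); the remaining lags stay at or below 0.03.
The dominant spike at lag 3 indicates a seasonal period of 3.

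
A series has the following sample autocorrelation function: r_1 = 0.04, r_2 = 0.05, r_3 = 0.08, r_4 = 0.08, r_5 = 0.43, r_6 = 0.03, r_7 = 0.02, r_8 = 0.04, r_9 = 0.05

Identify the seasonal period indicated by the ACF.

5

The largest autocorrelation is r_5 = 0.43; the remaining lags stay at or below 0.08.
The dominant spike at lag 5 indicates a seasonal period of 5.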